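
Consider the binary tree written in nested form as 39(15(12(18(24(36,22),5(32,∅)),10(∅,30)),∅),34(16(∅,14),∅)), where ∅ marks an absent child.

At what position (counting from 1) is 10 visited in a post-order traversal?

Post-order visits the left subtree, then the right subtree, then the node.
At 39: go left to 15.
  At 15: go left to 12.
    At 12: go left to 18.
      At 18: go left to 24.
        At 24: go left to 36.
          36 is a leaf — visit 36.
        At 24: go right to 22.
          22 is a leaf — visit 22.
        Visit 24.
      At 18: go right to 5.
        At 5: go left to 32.
          32 is a leaf — visit 32.
        At 5: no right child.
        Visit 5.
      Visit 18.
    At 12: go right to 10.
      At 10: no left child.
      At 10: go right to 30.
        30 is a leaf — visit 30.
      Visit 10.
    Visit 12.
  At 15: no right child.
  Visit 15.
At 39: go right to 34.
  At 34: go left to 16.
    At 16: no left child.
    At 16: go right to 14.
      14 is a leaf — visit 14.
    Visit 16.
  At 34: no right child.
  Visit 34.
Visit 39.
Full post-order sequence: 36, 22, 24, 32, 5, 18, 30, 10, 12, 15, 14, 16, 34, 39.

8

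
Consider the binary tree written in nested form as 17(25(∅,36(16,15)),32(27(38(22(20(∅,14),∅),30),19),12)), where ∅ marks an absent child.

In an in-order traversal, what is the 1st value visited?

25

In-order visits the left subtree, then the node, then the right subtree.
At 17: go left to 25.
  At 25: no left child.
  Visit 25.
  At 25: go right to 36.
    At 36: go left to 16.
      16 is a leaf — visit 16.
    Visit 36.
    At 36: go right to 15.
      15 is a leaf — visit 15.
Visit 17.
At 17: go right to 32.
  At 32: go left to 27.
    At 27: go left to 38.
      At 38: go left to 22.
        At 22: go left to 20.
          At 20: no left child.
          Visit 20.
          At 20: go right to 14.
            14 is a leaf — visit 14.
        Visit 22.
        At 22: no right child.
      Visit 38.
      At 38: go right to 30.
        30 is a leaf — visit 30.
    Visit 27.
    At 27: go right to 19.
      19 is a leaf — visit 19.
  Visit 32.
  At 32: go right to 12.
    12 is a leaf — visit 12.
Full in-order sequence: 25, 16, 36, 15, 17, 20, 14, 22, 38, 30, 27, 19, 32, 12.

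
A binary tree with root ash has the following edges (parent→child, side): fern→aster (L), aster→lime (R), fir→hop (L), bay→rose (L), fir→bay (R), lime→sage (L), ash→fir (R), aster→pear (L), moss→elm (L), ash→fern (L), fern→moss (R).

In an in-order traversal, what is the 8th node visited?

In-order visits the left subtree, then the node, then the right subtree.
At ash: go left to fern.
  At fern: go left to aster.
    At aster: go left to pear.
      pear is a leaf — visit pear.
    Visit aster.
    At aster: go right to lime.
      At lime: go left to sage.
        sage is a leaf — visit sage.
      Visit lime.
      At lime: no right child.
  Visit fern.
  At fern: go right to moss.
    At moss: go left to elm.
      elm is a leaf — visit elm.
    Visit moss.
    At moss: no right child.
Visit ash.
At ash: go right to fir.
  At fir: go left to hop.
    hop is a leaf — visit hop.
  Visit fir.
  At fir: go right to bay.
    At bay: go left to rose.
      rose is a leaf — visit rose.
    Visit bay.
    At bay: no right child.
Full in-order sequence: pear, aster, sage, lime, fern, elm, moss, ash, hop, fir, rose, bay.

ash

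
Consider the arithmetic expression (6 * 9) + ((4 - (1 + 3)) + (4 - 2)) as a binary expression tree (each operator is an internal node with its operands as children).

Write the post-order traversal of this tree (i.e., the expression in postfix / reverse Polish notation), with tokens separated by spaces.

Post-order on an expression tree gives postfix notation: for each operator, emit left operand, right operand, then the operator.

6 9 * 4 1 3 + - 4 2 - + +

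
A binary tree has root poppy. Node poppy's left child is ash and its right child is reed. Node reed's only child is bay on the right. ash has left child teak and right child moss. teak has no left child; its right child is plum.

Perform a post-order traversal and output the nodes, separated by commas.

plum, teak, moss, ash, bay, reed, poppy

Post-order visits the left subtree, then the right subtree, then the node.
At poppy: go left to ash.
  At ash: go left to teak.
    At teak: no left child.
    At teak: go right to plum.
      plum is a leaf — visit plum.
    Visit teak.
  At ash: go right to moss.
    moss is a leaf — visit moss.
  Visit ash.
At poppy: go right to reed.
  At reed: no left child.
  At reed: go right to bay.
    bay is a leaf — visit bay.
  Visit reed.
Visit poppy.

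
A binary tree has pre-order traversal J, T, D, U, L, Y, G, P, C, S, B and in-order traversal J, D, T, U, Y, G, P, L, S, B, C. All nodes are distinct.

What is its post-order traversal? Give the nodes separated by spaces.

D P G Y B S C L U T J

The first element of pre-order is the root; it splits in-order into left and right subtrees.
Root J: left subtree has 0 nodes { }, right has 10 {D, T, U, Y, G, P, L, S, B, C}.
  Root T: left subtree has 1 node {D}, right has 8 {U, Y, G, P, L, S, B, C}.
    Root U: left subtree has 0 nodes { }, right has 7 {Y, G, P, L, S, B, C}.
      Root L: left subtree has 3 nodes {Y, G, P}, right has 3 {S, B, C}.
        Root Y: left subtree has 0 nodes { }, right has 2 {G, P}.
          Root G: left subtree has 0 nodes { }, right has 1 {P}.
        Root C: left subtree has 2 nodes {S, B}, right has 0 { }.
          Root S: left subtree has 0 nodes { }, right has 1 {B}.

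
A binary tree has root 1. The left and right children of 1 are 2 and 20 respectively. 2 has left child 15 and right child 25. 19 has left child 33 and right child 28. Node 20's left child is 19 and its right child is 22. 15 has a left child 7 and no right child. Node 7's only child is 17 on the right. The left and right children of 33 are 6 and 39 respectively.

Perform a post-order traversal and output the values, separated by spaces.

Post-order visits the left subtree, then the right subtree, then the node.
At 1: go left to 2.
  At 2: go left to 15.
    At 15: go left to 7.
      At 7: no left child.
      At 7: go right to 17.
        17 is a leaf — visit 17.
      Visit 7.
    At 15: no right child.
    Visit 15.
  At 2: go right to 25.
    25 is a leaf — visit 25.
  Visit 2.
At 1: go right to 20.
  At 20: go left to 19.
    At 19: go left to 33.
      At 33: go left to 6.
        6 is a leaf — visit 6.
      At 33: go right to 39.
        39 is a leaf — visit 39.
      Visit 33.
    At 19: go right to 28.
      28 is a leaf — visit 28.
    Visit 19.
  At 20: go right to 22.
    22 is a leaf — visit 22.
  Visit 20.
Visit 1.

17 7 15 25 2 6 39 33 28 19 22 20 1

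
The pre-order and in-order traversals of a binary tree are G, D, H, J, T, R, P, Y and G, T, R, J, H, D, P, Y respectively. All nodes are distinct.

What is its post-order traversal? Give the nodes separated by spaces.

The first element of pre-order is the root; it splits in-order into left and right subtrees.
Root G: left subtree has 0 nodes { }, right has 7 {T, R, J, H, D, P, Y}.
  Root D: left subtree has 4 nodes {T, R, J, H}, right has 2 {P, Y}.
    Root H: left subtree has 3 nodes {T, R, J}, right has 0 { }.
      Root J: left subtree has 2 nodes {T, R}, right has 0 { }.
        Root T: left subtree has 0 nodes { }, right has 1 {R}.
    Root P: left subtree has 0 nodes { }, right has 1 {Y}.

R T J H Y P D G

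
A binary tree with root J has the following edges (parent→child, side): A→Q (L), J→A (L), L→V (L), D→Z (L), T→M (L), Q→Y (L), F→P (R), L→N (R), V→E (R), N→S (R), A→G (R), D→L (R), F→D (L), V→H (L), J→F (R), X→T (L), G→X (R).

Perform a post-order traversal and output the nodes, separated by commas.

Post-order visits the left subtree, then the right subtree, then the node.
At J: go left to A.
  At A: go left to Q.
    At Q: go left to Y.
      Y is a leaf — visit Y.
    At Q: no right child.
    Visit Q.
  At A: go right to G.
    At G: no left child.
    At G: go right to X.
      At X: go left to T.
        At T: go left to M.
          M is a leaf — visit M.
        At T: no right child.
        Visit T.
      At X: no right child.
      Visit X.
    Visit G.
  Visit A.
At J: go right to F.
  At F: go left to D.
    At D: go left to Z.
      Z is a leaf — visit Z.
    At D: go right to L.
      At L: go left to V.
        At V: go left to H.
          H is a leaf — visit H.
        At V: go right to E.
          E is a leaf — visit E.
        Visit V.
      At L: go right to N.
        At N: no left child.
        At N: go right to S.
          S is a leaf — visit S.
        Visit N.
      Visit L.
    Visit D.
  At F: go right to P.
    P is a leaf — visit P.
  Visit F.
Visit J.

Y, Q, M, T, X, G, A, Z, H, E, V, S, N, L, D, P, F, J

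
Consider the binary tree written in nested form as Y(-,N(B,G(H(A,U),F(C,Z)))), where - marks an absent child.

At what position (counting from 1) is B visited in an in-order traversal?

2

In-order visits the left subtree, then the node, then the right subtree.
At Y: no left child.
Visit Y.
At Y: go right to N.
  At N: go left to B.
    B is a leaf — visit B.
  Visit N.
  At N: go right to G.
    At G: go left to H.
      At H: go left to A.
        A is a leaf — visit A.
      Visit H.
      At H: go right to U.
        U is a leaf — visit U.
    Visit G.
    At G: go right to F.
      At F: go left to C.
        C is a leaf — visit C.
      Visit F.
      At F: go right to Z.
        Z is a leaf — visit Z.
Full in-order sequence: Y, B, N, A, H, U, G, C, F, Z.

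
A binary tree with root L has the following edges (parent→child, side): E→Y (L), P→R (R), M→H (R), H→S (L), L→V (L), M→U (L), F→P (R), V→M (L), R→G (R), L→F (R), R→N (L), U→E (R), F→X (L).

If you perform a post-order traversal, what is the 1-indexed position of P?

Post-order visits the left subtree, then the right subtree, then the node.
At L: go left to V.
  At V: go left to M.
    At M: go left to U.
      At U: no left child.
      At U: go right to E.
        At E: go left to Y.
          Y is a leaf — visit Y.
        At E: no right child.
        Visit E.
      Visit U.
    At M: go right to H.
      At H: go left to S.
        S is a leaf — visit S.
      At H: no right child.
      Visit H.
    Visit M.
  At V: no right child.
  Visit V.
At L: go right to F.
  At F: go left to X.
    X is a leaf — visit X.
  At F: go right to P.
    At P: no left child.
    At P: go right to R.
      At R: go left to N.
        N is a leaf — visit N.
      At R: go right to G.
        G is a leaf — visit G.
      Visit R.
    Visit P.
  Visit F.
Visit L.
Full post-order sequence: Y, E, U, S, H, M, V, X, N, G, R, P, F, L.

12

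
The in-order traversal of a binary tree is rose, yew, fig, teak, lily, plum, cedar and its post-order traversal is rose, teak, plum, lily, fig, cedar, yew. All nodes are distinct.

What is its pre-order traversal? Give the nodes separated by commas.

The last element of post-order is the root; it splits in-order into left and right subtrees.
Root yew: left subtree has 1 node {rose}, right has 5 {fig, teak, lily, plum, cedar}.
  Root cedar: left subtree has 4 nodes {fig, teak, lily, plum}, right has 0 { }.
    Root fig: left subtree has 0 nodes { }, right has 3 {teak, lily, plum}.
      Root lily: left subtree has 1 node {teak}, right has 1 {plum}.

yew, rose, cedar, fig, lily, teak, plum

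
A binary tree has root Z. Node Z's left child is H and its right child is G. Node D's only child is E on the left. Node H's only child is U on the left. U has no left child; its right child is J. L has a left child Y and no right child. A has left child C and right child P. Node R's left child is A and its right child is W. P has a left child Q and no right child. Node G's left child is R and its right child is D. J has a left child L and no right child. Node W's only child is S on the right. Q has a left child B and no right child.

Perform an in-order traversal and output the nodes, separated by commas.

In-order visits the left subtree, then the node, then the right subtree.
At Z: go left to H.
  At H: go left to U.
    At U: no left child.
    Visit U.
    At U: go right to J.
      At J: go left to L.
        At L: go left to Y.
          Y is a leaf — visit Y.
        Visit L.
        At L: no right child.
      Visit J.
      At J: no right child.
  Visit H.
  At H: no right child.
Visit Z.
At Z: go right to G.
  At G: go left to R.
    At R: go left to A.
      At A: go left to C.
        C is a leaf — visit C.
      Visit A.
      At A: go right to P.
        At P: go left to Q.
          At Q: go left to B.
            B is a leaf — visit B.
          Visit Q.
          At Q: no right child.
        Visit P.
        At P: no right child.
    Visit R.
    At R: go right to W.
      At W: no left child.
      Visit W.
      At W: go right to S.
        S is a leaf — visit S.
  Visit G.
  At G: go right to D.
    At D: go left to E.
      E is a leaf — visit E.
    Visit D.
    At D: no right child.

U, Y, L, J, H, Z, C, A, B, Q, P, R, W, S, G, E, D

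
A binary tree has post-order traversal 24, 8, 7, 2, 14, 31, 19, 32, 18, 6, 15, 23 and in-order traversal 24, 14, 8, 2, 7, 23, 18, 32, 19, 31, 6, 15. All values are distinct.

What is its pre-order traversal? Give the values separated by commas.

The last element of post-order is the root; it splits in-order into left and right subtrees.
Root 23: left subtree has 5 nodes {24, 14, 8, 2, 7}, right has 6 {18, 32, 19, 31, 6, 15}.
  Root 14: left subtree has 1 node {24}, right has 3 {8, 2, 7}.
    Root 2: left subtree has 1 node {8}, right has 1 {7}.
  Root 15: left subtree has 5 nodes {18, 32, 19, 31, 6}, right has 0 { }.
    Root 6: left subtree has 4 nodes {18, 32, 19, 31}, right has 0 { }.
      Root 18: left subtree has 0 nodes { }, right has 3 {32, 19, 31}.
        Root 32: left subtree has 0 nodes { }, right has 2 {19, 31}.
          Root 19: left subtree has 0 nodes { }, right has 1 {31}.

23, 14, 24, 2, 8, 7, 15, 6, 18, 32, 19, 31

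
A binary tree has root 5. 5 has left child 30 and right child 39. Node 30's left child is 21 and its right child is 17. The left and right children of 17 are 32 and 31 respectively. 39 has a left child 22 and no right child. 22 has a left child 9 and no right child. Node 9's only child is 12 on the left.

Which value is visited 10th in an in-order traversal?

In-order visits the left subtree, then the node, then the right subtree.
At 5: go left to 30.
  At 30: go left to 21.
    21 is a leaf — visit 21.
  Visit 30.
  At 30: go right to 17.
    At 17: go left to 32.
      32 is a leaf — visit 32.
    Visit 17.
    At 17: go right to 31.
      31 is a leaf — visit 31.
Visit 5.
At 5: go right to 39.
  At 39: go left to 22.
    At 22: go left to 9.
      At 9: go left to 12.
        12 is a leaf — visit 12.
      Visit 9.
      At 9: no right child.
    Visit 22.
    At 22: no right child.
  Visit 39.
  At 39: no right child.
Full in-order sequence: 21, 30, 32, 17, 31, 5, 12, 9, 22, 39.

39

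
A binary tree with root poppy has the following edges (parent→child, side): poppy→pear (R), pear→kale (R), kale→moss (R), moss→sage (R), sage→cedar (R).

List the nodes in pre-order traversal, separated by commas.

poppy, pear, kale, moss, sage, cedar

Pre-order visits the node, then its left subtree, then its right subtree.
Visit poppy.
At poppy: no left child.
At poppy: go right to pear.
  Visit pear.
  At pear: no left child.
  At pear: go right to kale.
    Visit kale.
    At kale: no left child.
    At kale: go right to moss.
      Visit moss.
      At moss: no left child.
      At moss: go right to sage.
        Visit sage.
        At sage: no left child.
        At sage: go right to cedar.
          cedar is a leaf — visit cedar.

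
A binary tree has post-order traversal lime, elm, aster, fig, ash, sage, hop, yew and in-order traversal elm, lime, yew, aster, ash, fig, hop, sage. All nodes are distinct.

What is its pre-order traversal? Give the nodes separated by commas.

yew, elm, lime, hop, ash, aster, fig, sage

The last element of post-order is the root; it splits in-order into left and right subtrees.
Root yew: left subtree has 2 nodes {elm, lime}, right has 5 {aster, ash, fig, hop, sage}.
  Root elm: left subtree has 0 nodes { }, right has 1 {lime}.
  Root hop: left subtree has 3 nodes {aster, ash, fig}, right has 1 {sage}.
    Root ash: left subtree has 1 node {aster}, right has 1 {fig}.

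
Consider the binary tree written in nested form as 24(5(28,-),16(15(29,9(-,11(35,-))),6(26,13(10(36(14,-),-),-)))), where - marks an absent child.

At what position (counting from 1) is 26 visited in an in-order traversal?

In-order visits the left subtree, then the node, then the right subtree.
At 24: go left to 5.
  At 5: go left to 28.
    28 is a leaf — visit 28.
  Visit 5.
  At 5: no right child.
Visit 24.
At 24: go right to 16.
  At 16: go left to 15.
    At 15: go left to 29.
      29 is a leaf — visit 29.
    Visit 15.
    At 15: go right to 9.
      At 9: no left child.
      Visit 9.
      At 9: go right to 11.
        At 11: go left to 35.
          35 is a leaf — visit 35.
        Visit 11.
        At 11: no right child.
  Visit 16.
  At 16: go right to 6.
    At 6: go left to 26.
      26 is a leaf — visit 26.
    Visit 6.
    At 6: go right to 13.
      At 13: go left to 10.
        At 10: go left to 36.
          At 36: go left to 14.
            14 is a leaf — visit 14.
          Visit 36.
          At 36: no right child.
        Visit 10.
        At 10: no right child.
      Visit 13.
      At 13: no right child.
Full in-order sequence: 28, 5, 24, 29, 15, 9, 35, 11, 16, 26, 6, 14, 36, 10, 13.

10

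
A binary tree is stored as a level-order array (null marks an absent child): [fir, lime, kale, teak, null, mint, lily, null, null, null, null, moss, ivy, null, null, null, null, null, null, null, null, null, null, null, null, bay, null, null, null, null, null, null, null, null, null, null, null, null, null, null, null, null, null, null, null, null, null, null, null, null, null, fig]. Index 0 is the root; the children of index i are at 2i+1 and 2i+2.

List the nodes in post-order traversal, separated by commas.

Post-order visits the left subtree, then the right subtree, then the node.
At fir: go left to lime.
  At lime: go left to teak.
    teak is a leaf — visit teak.
  At lime: no right child.
  Visit lime.
At fir: go right to kale.
  At kale: go left to mint.
    At mint: go left to moss.
      moss is a leaf — visit moss.
    At mint: go right to ivy.
      At ivy: go left to bay.
        At bay: go left to fig.
          fig is a leaf — visit fig.
        At bay: no right child.
        Visit bay.
      At ivy: no right child.
      Visit ivy.
    Visit mint.
  At kale: go right to lily.
    lily is a leaf — visit lily.
  Visit kale.
Visit fir.

teak, lime, moss, fig, bay, ivy, mint, lily, kale, fir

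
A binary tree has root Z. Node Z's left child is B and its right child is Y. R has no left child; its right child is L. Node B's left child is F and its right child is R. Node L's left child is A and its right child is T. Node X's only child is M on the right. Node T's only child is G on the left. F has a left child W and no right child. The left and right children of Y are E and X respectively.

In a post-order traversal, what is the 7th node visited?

Post-order visits the left subtree, then the right subtree, then the node.
At Z: go left to B.
  At B: go left to F.
    At F: go left to W.
      W is a leaf — visit W.
    At F: no right child.
    Visit F.
  At B: go right to R.
    At R: no left child.
    At R: go right to L.
      At L: go left to A.
        A is a leaf — visit A.
      At L: go right to T.
        At T: go left to G.
          G is a leaf — visit G.
        At T: no right child.
        Visit T.
      Visit L.
    Visit R.
  Visit B.
At Z: go right to Y.
  At Y: go left to E.
    E is a leaf — visit E.
  At Y: go right to X.
    At X: no left child.
    At X: go right to M.
      M is a leaf — visit M.
    Visit X.
  Visit Y.
Visit Z.
Full post-order sequence: W, F, A, G, T, L, R, B, E, M, X, Y, Z.

R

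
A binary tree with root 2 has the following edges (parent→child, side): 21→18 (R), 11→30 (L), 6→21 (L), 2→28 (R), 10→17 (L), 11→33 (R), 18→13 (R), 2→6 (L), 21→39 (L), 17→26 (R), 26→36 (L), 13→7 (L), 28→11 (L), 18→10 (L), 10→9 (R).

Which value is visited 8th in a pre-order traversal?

26

Pre-order visits the node, then its left subtree, then its right subtree.
Visit 2.
At 2: go left to 6.
  Visit 6.
  At 6: go left to 21.
    Visit 21.
    At 21: go left to 39.
      39 is a leaf — visit 39.
    At 21: go right to 18.
      Visit 18.
      At 18: go left to 10.
        Visit 10.
        At 10: go left to 17.
          Visit 17.
          At 17: no left child.
          At 17: go right to 26.
            Visit 26.
            At 26: go left to 36.
              36 is a leaf — visit 36.
            At 26: no right child.
        At 10: go right to 9.
          9 is a leaf — visit 9.
      At 18: go right to 13.
        Visit 13.
        At 13: go left to 7.
          7 is a leaf — visit 7.
        At 13: no right child.
  At 6: no right child.
At 2: go right to 28.
  Visit 28.
  At 28: go left to 11.
    Visit 11.
    At 11: go left to 30.
      30 is a leaf — visit 30.
    At 11: go right to 33.
      33 is a leaf — visit 33.
  At 28: no right child.
Full pre-order sequence: 2, 6, 21, 39, 18, 10, 17, 26, 36, 9, 13, 7, 28, 11, 30, 33.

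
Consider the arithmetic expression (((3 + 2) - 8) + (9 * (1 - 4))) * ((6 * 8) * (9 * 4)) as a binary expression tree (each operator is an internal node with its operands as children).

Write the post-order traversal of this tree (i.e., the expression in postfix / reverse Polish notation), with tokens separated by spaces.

Post-order on an expression tree gives postfix notation: for each operator, emit left operand, right operand, then the operator.

3 2 + 8 - 9 1 4 - * + 6 8 * 9 4 * * *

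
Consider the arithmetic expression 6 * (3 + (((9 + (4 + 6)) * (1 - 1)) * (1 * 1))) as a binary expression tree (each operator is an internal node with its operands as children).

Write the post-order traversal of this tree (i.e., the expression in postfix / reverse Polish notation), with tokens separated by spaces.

6 3 9 4 6 + + 1 1 - * 1 1 * * + *

Post-order on an expression tree gives postfix notation: for each operator, emit left operand, right operand, then the operator.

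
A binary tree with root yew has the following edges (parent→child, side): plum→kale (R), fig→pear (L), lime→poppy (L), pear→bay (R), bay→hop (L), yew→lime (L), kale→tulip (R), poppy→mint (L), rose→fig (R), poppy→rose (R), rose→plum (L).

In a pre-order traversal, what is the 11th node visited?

bay

Pre-order visits the node, then its left subtree, then its right subtree.
Visit yew.
At yew: go left to lime.
  Visit lime.
  At lime: go left to poppy.
    Visit poppy.
    At poppy: go left to mint.
      mint is a leaf — visit mint.
    At poppy: go right to rose.
      Visit rose.
      At rose: go left to plum.
        Visit plum.
        At plum: no left child.
        At plum: go right to kale.
          Visit kale.
          At kale: no left child.
          At kale: go right to tulip.
            tulip is a leaf — visit tulip.
      At rose: go right to fig.
        Visit fig.
        At fig: go left to pear.
          Visit pear.
          At pear: no left child.
          At pear: go right to bay.
            Visit bay.
            At bay: go left to hop.
              hop is a leaf — visit hop.
            At bay: no right child.
        At fig: no right child.
  At lime: no right child.
At yew: no right child.
Full pre-order sequence: yew, lime, poppy, mint, rose, plum, kale, tulip, fig, pear, bay, hop.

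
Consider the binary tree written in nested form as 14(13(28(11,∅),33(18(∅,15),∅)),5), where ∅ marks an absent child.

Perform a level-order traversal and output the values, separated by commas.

14, 13, 5, 28, 33, 11, 18, 15

Level-order visits nodes level by level from the root, left to right within each level.
Level 0: 14
Level 1: 13, 5
Level 2: 28, 33
Level 3: 11, 18
Level 4: 15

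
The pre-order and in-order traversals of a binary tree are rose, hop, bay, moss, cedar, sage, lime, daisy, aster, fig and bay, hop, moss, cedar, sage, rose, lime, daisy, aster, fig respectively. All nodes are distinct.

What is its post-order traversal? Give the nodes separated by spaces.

The first element of pre-order is the root; it splits in-order into left and right subtrees.
Root rose: left subtree has 5 nodes {bay, hop, moss, cedar, sage}, right has 4 {lime, daisy, aster, fig}.
  Root hop: left subtree has 1 node {bay}, right has 3 {moss, cedar, sage}.
    Root moss: left subtree has 0 nodes { }, right has 2 {cedar, sage}.
      Root cedar: left subtree has 0 nodes { }, right has 1 {sage}.
  Root lime: left subtree has 0 nodes { }, right has 3 {daisy, aster, fig}.
    Root daisy: left subtree has 0 nodes { }, right has 2 {aster, fig}.
      Root aster: left subtree has 0 nodes { }, right has 1 {fig}.

bay sage cedar moss hop fig aster daisy lime rose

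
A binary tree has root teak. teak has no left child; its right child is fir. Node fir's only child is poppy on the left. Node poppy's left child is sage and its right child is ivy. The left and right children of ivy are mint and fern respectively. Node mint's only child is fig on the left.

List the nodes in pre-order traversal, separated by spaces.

Pre-order visits the node, then its left subtree, then its right subtree.
Visit teak.
At teak: no left child.
At teak: go right to fir.
  Visit fir.
  At fir: go left to poppy.
    Visit poppy.
    At poppy: go left to sage.
      sage is a leaf — visit sage.
    At poppy: go right to ivy.
      Visit ivy.
      At ivy: go left to mint.
        Visit mint.
        At mint: go left to fig.
          fig is a leaf — visit fig.
        At mint: no right child.
      At ivy: go right to fern.
        fern is a leaf — visit fern.
  At fir: no right child.

teak fir poppy sage ivy mint fig fern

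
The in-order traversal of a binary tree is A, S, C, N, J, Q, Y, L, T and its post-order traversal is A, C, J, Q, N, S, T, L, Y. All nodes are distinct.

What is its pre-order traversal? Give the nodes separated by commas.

Y, S, A, N, C, Q, J, L, T

The last element of post-order is the root; it splits in-order into left and right subtrees.
Root Y: left subtree has 6 nodes {A, S, C, N, J, Q}, right has 2 {L, T}.
  Root S: left subtree has 1 node {A}, right has 4 {C, N, J, Q}.
    Root N: left subtree has 1 node {C}, right has 2 {J, Q}.
      Root Q: left subtree has 1 node {J}, right has 0 { }.
  Root L: left subtree has 0 nodes { }, right has 1 {T}.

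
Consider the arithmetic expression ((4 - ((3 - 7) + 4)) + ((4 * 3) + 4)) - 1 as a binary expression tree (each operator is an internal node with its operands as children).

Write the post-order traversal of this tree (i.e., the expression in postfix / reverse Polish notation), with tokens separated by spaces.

Post-order on an expression tree gives postfix notation: for each operator, emit left operand, right operand, then the operator.

4 3 7 - 4 + - 4 3 * 4 + + 1 -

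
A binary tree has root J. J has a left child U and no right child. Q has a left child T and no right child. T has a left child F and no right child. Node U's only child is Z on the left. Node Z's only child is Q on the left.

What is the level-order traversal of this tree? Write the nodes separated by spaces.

J U Z Q T F

Level-order visits nodes level by level from the root, left to right within each level.
Level 0: J
Level 1: U
Level 2: Z
Level 3: Q
Level 4: T
Level 5: F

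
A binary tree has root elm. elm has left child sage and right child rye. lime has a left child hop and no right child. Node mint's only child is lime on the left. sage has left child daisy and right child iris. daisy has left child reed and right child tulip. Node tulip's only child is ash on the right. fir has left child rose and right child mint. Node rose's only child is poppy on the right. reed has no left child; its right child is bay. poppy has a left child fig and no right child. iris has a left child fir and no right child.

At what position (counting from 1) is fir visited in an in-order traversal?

In-order visits the left subtree, then the node, then the right subtree.
At elm: go left to sage.
  At sage: go left to daisy.
    At daisy: go left to reed.
      At reed: no left child.
      Visit reed.
      At reed: go right to bay.
        bay is a leaf — visit bay.
    Visit daisy.
    At daisy: go right to tulip.
      At tulip: no left child.
      Visit tulip.
      At tulip: go right to ash.
        ash is a leaf — visit ash.
  Visit sage.
  At sage: go right to iris.
    At iris: go left to fir.
      At fir: go left to rose.
        At rose: no left child.
        Visit rose.
        At rose: go right to poppy.
          At poppy: go left to fig.
            fig is a leaf — visit fig.
          Visit poppy.
          At poppy: no right child.
      Visit fir.
      At fir: go right to mint.
        At mint: go left to lime.
          At lime: go left to hop.
            hop is a leaf — visit hop.
          Visit lime.
          At lime: no right child.
        Visit mint.
        At mint: no right child.
    Visit iris.
    At iris: no right child.
Visit elm.
At elm: go right to rye.
  rye is a leaf — visit rye.
Full in-order sequence: reed, bay, daisy, tulip, ash, sage, rose, fig, poppy, fir, hop, lime, mint, iris, elm, rye.

10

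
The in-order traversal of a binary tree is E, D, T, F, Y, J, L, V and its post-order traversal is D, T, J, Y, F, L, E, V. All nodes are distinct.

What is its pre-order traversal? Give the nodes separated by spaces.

V E L F T D Y J

The last element of post-order is the root; it splits in-order into left and right subtrees.
Root V: left subtree has 7 nodes {E, D, T, F, Y, J, L}, right has 0 { }.
  Root E: left subtree has 0 nodes { }, right has 6 {D, T, F, Y, J, L}.
    Root L: left subtree has 5 nodes {D, T, F, Y, J}, right has 0 { }.
      Root F: left subtree has 2 nodes {D, T}, right has 2 {Y, J}.
        Root T: left subtree has 1 node {D}, right has 0 { }.
        Root Y: left subtree has 0 nodes { }, right has 1 {J}.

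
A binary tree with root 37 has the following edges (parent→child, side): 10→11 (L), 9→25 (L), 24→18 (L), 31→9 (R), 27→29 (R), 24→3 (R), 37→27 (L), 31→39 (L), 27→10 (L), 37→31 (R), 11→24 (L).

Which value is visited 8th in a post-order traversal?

39

Post-order visits the left subtree, then the right subtree, then the node.
At 37: go left to 27.
  At 27: go left to 10.
    At 10: go left to 11.
      At 11: go left to 24.
        At 24: go left to 18.
          18 is a leaf — visit 18.
        At 24: go right to 3.
          3 is a leaf — visit 3.
        Visit 24.
      At 11: no right child.
      Visit 11.
    At 10: no right child.
    Visit 10.
  At 27: go right to 29.
    29 is a leaf — visit 29.
  Visit 27.
At 37: go right to 31.
  At 31: go left to 39.
    39 is a leaf — visit 39.
  At 31: go right to 9.
    At 9: go left to 25.
      25 is a leaf — visit 25.
    At 9: no right child.
    Visit 9.
  Visit 31.
Visit 37.
Full post-order sequence: 18, 3, 24, 11, 10, 29, 27, 39, 25, 9, 31, 37.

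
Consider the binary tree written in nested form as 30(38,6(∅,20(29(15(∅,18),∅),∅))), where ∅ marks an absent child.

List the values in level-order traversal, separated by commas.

Level-order visits nodes level by level from the root, left to right within each level.
Level 0: 30
Level 1: 38, 6
Level 2: 20
Level 3: 29
Level 4: 15
Level 5: 18

30, 38, 6, 20, 29, 15, 18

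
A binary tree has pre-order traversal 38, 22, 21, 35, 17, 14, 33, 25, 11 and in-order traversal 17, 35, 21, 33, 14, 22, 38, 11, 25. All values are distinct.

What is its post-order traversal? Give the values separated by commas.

The first element of pre-order is the root; it splits in-order into left and right subtrees.
Root 38: left subtree has 6 nodes {17, 35, 21, 33, 14, 22}, right has 2 {11, 25}.
  Root 22: left subtree has 5 nodes {17, 35, 21, 33, 14}, right has 0 { }.
    Root 21: left subtree has 2 nodes {17, 35}, right has 2 {33, 14}.
      Root 35: left subtree has 1 node {17}, right has 0 { }.
      Root 14: left subtree has 1 node {33}, right has 0 { }.
  Root 25: left subtree has 1 node {11}, right has 0 { }.

17, 35, 33, 14, 21, 22, 11, 25, 38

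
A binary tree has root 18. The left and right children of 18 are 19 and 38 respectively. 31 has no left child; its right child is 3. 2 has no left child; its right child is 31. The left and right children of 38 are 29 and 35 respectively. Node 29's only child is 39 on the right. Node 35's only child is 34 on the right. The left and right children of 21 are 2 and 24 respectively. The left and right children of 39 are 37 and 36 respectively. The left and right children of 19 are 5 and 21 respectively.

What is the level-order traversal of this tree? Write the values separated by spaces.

18 19 38 5 21 29 35 2 24 39 34 31 37 36 3

Level-order visits nodes level by level from the root, left to right within each level.
Level 0: 18
Level 1: 19, 38
Level 2: 5, 21, 29, 35
Level 3: 2, 24, 39, 34
Level 4: 31, 37, 36
Level 5: 3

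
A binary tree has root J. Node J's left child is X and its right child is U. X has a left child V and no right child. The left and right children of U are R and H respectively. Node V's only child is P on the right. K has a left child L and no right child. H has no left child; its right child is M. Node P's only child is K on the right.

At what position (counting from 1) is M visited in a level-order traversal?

8

Level-order visits nodes level by level from the root, left to right within each level.
Level 0: J
Level 1: X, U
Level 2: V, R, H
Level 3: P, M
Level 4: K
Level 5: L
Full level-order sequence: J, X, U, V, R, H, P, M, K, L.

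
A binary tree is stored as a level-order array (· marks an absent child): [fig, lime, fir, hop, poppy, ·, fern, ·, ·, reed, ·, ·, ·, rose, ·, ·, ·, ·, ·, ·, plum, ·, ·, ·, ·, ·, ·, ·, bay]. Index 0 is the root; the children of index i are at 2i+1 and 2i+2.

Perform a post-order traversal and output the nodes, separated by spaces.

Post-order visits the left subtree, then the right subtree, then the node.
At fig: go left to lime.
  At lime: go left to hop.
    hop is a leaf — visit hop.
  At lime: go right to poppy.
    At poppy: go left to reed.
      At reed: no left child.
      At reed: go right to plum.
        plum is a leaf — visit plum.
      Visit reed.
    At poppy: no right child.
    Visit poppy.
  Visit lime.
At fig: go right to fir.
  At fir: no left child.
  At fir: go right to fern.
    At fern: go left to rose.
      At rose: no left child.
      At rose: go right to bay.
        bay is a leaf — visit bay.
      Visit rose.
    At fern: no right child.
    Visit fern.
  Visit fir.
Visit fig.

hop plum reed poppy lime bay rose fern fir fig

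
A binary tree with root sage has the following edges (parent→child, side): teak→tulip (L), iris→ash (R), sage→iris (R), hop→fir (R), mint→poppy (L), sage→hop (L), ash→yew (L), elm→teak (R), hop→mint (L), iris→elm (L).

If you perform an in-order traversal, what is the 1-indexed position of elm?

In-order visits the left subtree, then the node, then the right subtree.
At sage: go left to hop.
  At hop: go left to mint.
    At mint: go left to poppy.
      poppy is a leaf — visit poppy.
    Visit mint.
    At mint: no right child.
  Visit hop.
  At hop: go right to fir.
    fir is a leaf — visit fir.
Visit sage.
At sage: go right to iris.
  At iris: go left to elm.
    At elm: no left child.
    Visit elm.
    At elm: go right to teak.
      At teak: go left to tulip.
        tulip is a leaf — visit tulip.
      Visit teak.
      At teak: no right child.
  Visit iris.
  At iris: go right to ash.
    At ash: go left to yew.
      yew is a leaf — visit yew.
    Visit ash.
    At ash: no right child.
Full in-order sequence: poppy, mint, hop, fir, sage, elm, tulip, teak, iris, yew, ash.

6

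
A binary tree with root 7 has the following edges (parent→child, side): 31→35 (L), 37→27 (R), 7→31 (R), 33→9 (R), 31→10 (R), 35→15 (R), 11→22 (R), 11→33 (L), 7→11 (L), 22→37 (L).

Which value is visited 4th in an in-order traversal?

37

In-order visits the left subtree, then the node, then the right subtree.
At 7: go left to 11.
  At 11: go left to 33.
    At 33: no left child.
    Visit 33.
    At 33: go right to 9.
      9 is a leaf — visit 9.
  Visit 11.
  At 11: go right to 22.
    At 22: go left to 37.
      At 37: no left child.
      Visit 37.
      At 37: go right to 27.
        27 is a leaf — visit 27.
    Visit 22.
    At 22: no right child.
Visit 7.
At 7: go right to 31.
  At 31: go left to 35.
    At 35: no left child.
    Visit 35.
    At 35: go right to 15.
      15 is a leaf — visit 15.
  Visit 31.
  At 31: go right to 10.
    10 is a leaf — visit 10.
Full in-order sequence: 33, 9, 11, 37, 27, 22, 7, 35, 15, 31, 10.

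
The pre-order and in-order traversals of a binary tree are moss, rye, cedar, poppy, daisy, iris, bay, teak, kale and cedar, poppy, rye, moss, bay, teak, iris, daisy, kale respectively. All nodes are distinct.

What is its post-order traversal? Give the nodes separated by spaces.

The first element of pre-order is the root; it splits in-order into left and right subtrees.
Root moss: left subtree has 3 nodes {cedar, poppy, rye}, right has 5 {bay, teak, iris, daisy, kale}.
  Root rye: left subtree has 2 nodes {cedar, poppy}, right has 0 { }.
    Root cedar: left subtree has 0 nodes { }, right has 1 {poppy}.
  Root daisy: left subtree has 3 nodes {bay, teak, iris}, right has 1 {kale}.
    Root iris: left subtree has 2 nodes {bay, teak}, right has 0 { }.
      Root bay: left subtree has 0 nodes { }, right has 1 {teak}.

poppy cedar rye teak bay iris kale daisy moss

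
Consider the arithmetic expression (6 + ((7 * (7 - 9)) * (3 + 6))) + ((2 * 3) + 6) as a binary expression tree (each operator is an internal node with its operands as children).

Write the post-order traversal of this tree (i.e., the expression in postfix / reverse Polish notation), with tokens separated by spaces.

Post-order on an expression tree gives postfix notation: for each operator, emit left operand, right operand, then the operator.

6 7 7 9 - * 3 6 + * + 2 3 * 6 + +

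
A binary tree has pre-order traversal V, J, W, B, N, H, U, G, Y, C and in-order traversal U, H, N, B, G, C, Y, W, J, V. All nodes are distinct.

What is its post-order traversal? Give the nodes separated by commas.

The first element of pre-order is the root; it splits in-order into left and right subtrees.
Root V: left subtree has 9 nodes {U, H, N, B, G, C, Y, W, J}, right has 0 { }.
  Root J: left subtree has 8 nodes {U, H, N, B, G, C, Y, W}, right has 0 { }.
    Root W: left subtree has 7 nodes {U, H, N, B, G, C, Y}, right has 0 { }.
      Root B: left subtree has 3 nodes {U, H, N}, right has 3 {G, C, Y}.
        Root N: left subtree has 2 nodes {U, H}, right has 0 { }.
          Root H: left subtree has 1 node {U}, right has 0 { }.
        Root G: left subtree has 0 nodes { }, right has 2 {C, Y}.
          Root Y: left subtree has 1 node {C}, right has 0 { }.

U, H, N, C, Y, G, B, W, J, V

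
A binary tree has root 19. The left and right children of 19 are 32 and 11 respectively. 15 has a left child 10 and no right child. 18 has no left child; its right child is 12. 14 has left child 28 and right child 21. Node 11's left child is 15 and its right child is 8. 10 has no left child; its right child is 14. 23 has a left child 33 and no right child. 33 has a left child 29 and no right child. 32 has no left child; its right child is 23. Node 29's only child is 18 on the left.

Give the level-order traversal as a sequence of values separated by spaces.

Level-order visits nodes level by level from the root, left to right within each level.
Level 0: 19
Level 1: 32, 11
Level 2: 23, 15, 8
Level 3: 33, 10
Level 4: 29, 14
Level 5: 18, 28, 21
Level 6: 12

19 32 11 23 15 8 33 10 29 14 18 28 21 12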